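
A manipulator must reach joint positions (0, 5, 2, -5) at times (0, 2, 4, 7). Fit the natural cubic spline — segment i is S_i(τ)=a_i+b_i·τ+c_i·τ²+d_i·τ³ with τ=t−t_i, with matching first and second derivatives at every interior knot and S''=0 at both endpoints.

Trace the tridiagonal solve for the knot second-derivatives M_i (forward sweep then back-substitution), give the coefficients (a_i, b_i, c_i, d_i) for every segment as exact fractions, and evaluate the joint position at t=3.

Δ: Δ0=5/2, Δ1=-3/2, Δ2=-7/3
row 1: diag=8, rhs=-24; c'=1/4, d'=-3
row 2: denom=10−2·1/4=19/2; d'=(-5−2·-3)/(19/2)=2/19
back: M2=2/19
back: M1=-3−1/4·2/19=-115/38
M: M0=0, M1=-115/38, M2=2/19, M3=0
seg 0: a=0, c=M0/2=0, d=(M1−M0)/(6·2)=-115/456, b=Δ0−h0·(2M0+M1)/6=200/57
seg 1: a=5, c=M1/2=-115/76, d=(M2−M1)/(6·2)=119/456, b=Δ1−h1·(2M1+M2)/6=55/114
seg 2: a=2, c=M2/2=1/19, d=(M3−M2)/(6·3)=-1/171, b=Δ2−h2·(2M2+M3)/6=-139/57
t_q=3 → seg 1, τ=1; S=5+55/114·τ+-115/76·τ²+119/456·τ³=643/152

  seg 0: a=0 b=200/57 c=0 d=-115/456
  seg 1: a=5 b=55/114 c=-115/76 d=119/456
  seg 2: a=2 b=-139/57 c=1/19 d=-1/171
S(3) = 643/152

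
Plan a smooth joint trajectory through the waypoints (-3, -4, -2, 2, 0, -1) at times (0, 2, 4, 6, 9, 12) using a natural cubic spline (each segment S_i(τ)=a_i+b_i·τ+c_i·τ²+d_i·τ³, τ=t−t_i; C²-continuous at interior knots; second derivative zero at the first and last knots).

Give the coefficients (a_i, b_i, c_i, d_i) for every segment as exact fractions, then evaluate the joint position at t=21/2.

  seg 0: a=-3 b=-825/1046 c=0 d=151/2092
  seg 1: a=-4 b=81/1046 c=453/1046 d=59/4184
  seg 2: a=-2 b=1035/523 c=1083/2092 d=-1061/4184
  seg 3: a=2 b=1053/1046 c=-525/523 d=4199/28242
  seg 4: a=0 b=-524/523 c=1049/3138 d=-1049/28242
S(21/2) = -7331/8368

Δ: Δ0=-1/2, Δ1=1, Δ2=2, Δ3=-2/3, Δ4=-1/3
row 1: diag=8, rhs=9; c'=1/4, d'=9/8
row 2: denom=8−2·1/4=15/2; d'=(6−2·9/8)/(15/2)=1/2
row 3: denom=10−2·4/15=142/15; d'=(-16−2·1/2)/(142/15)=-255/142
row 4: denom=12−3·45/142=1569/142; d'=(2−3·-255/142)/(1569/142)=1049/1569
back: M4=1049/1569
back: M3=-255/142−45/142·1049/1569=-1050/523
back: M2=1/2−4/15·-1050/523=1083/1046
back: M1=9/8−1/4·1083/1046=453/523
M: M0=0, M1=453/523, M2=1083/1046, M3=-1050/523, M4=1049/1569, M5=0
seg 0: a=-3, c=M0/2=0, d=(M1−M0)/(6·2)=151/2092, b=Δ0−h0·(2M0+M1)/6=-825/1046
seg 1: a=-4, c=M1/2=453/1046, d=(M2−M1)/(6·2)=59/4184, b=Δ1−h1·(2M1+M2)/6=81/1046
seg 2: a=-2, c=M2/2=1083/2092, d=(M3−M2)/(6·2)=-1061/4184, b=Δ2−h2·(2M2+M3)/6=1035/523
seg 3: a=2, c=M3/2=-525/523, d=(M4−M3)/(6·3)=4199/28242, b=Δ3−h3·(2M3+M4)/6=1053/1046
seg 4: a=0, c=M4/2=1049/3138, d=(M5−M4)/(6·3)=-1049/28242, b=Δ4−h4·(2M4+M5)/6=-524/523
t_q=21/2 → seg 4, τ=3/2; S=0+-524/523·τ+1049/3138·τ²+-1049/28242·τ³=-7331/8368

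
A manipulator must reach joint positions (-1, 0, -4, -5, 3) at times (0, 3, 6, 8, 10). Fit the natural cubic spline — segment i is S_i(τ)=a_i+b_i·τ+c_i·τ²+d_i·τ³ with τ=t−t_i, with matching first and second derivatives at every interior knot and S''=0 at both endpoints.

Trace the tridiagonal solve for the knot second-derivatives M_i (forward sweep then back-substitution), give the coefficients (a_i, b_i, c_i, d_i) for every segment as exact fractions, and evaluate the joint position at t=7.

  seg 0: a=-1 b=213/280 c=0 d=-359/7560
  seg 1: a=0 b=-73/140 c=-359/840 d=79/1512
  seg 2: a=-4 b=-67/40 c=3/70 d=61/224
  seg 3: a=-5 b=247/140 c=939/560 d=-313/1120
S(7) = -6003/1120

Δ: Δ0=1/3, Δ1=-4/3, Δ2=-1/2, Δ3=4
row 1: diag=12, rhs=-10; c'=1/4, d'=-5/6
row 2: denom=10−3·1/4=37/4; d'=(5−3·-5/6)/(37/4)=30/37
row 3: denom=8−2·8/37=280/37; d'=(27−2·30/37)/(280/37)=939/280
back: M3=939/280
back: M2=30/37−8/37·939/280=3/35
back: M1=-5/6−1/4·3/35=-359/420
M: M0=0, M1=-359/420, M2=3/35, M3=939/280, M4=0
seg 0: a=-1, c=M0/2=0, d=(M1−M0)/(6·3)=-359/7560, b=Δ0−h0·(2M0+M1)/6=213/280
seg 1: a=0, c=M1/2=-359/840, d=(M2−M1)/(6·3)=79/1512, b=Δ1−h1·(2M1+M2)/6=-73/140
seg 2: a=-4, c=M2/2=3/70, d=(M3−M2)/(6·2)=61/224, b=Δ2−h2·(2M2+M3)/6=-67/40
seg 3: a=-5, c=M3/2=939/560, d=(M4−M3)/(6·2)=-313/1120, b=Δ3−h3·(2M3+M4)/6=247/140
t_q=7 → seg 2, τ=1; S=-4+-67/40·τ+3/70·τ²+61/224·τ³=-6003/1120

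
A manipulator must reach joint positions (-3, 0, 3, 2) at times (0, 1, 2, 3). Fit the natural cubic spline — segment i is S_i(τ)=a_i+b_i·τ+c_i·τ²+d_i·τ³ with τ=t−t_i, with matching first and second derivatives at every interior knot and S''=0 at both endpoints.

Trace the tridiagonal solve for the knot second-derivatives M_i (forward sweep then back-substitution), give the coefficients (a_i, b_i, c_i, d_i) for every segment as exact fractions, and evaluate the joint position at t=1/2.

  seg 0: a=-3 b=41/15 c=0 d=4/15
  seg 1: a=0 b=53/15 c=4/5 d=-4/3
  seg 2: a=3 b=17/15 c=-16/5 d=16/15
S(1/2) = -8/5

Δ: Δ0=3, Δ1=3, Δ2=-1
row 1: diag=4, rhs=0; c'=1/4, d'=0
row 2: denom=4−1·1/4=15/4; d'=(-24−1·0)/(15/4)=-32/5
back: M2=-32/5
back: M1=0−1/4·-32/5=8/5
M: M0=0, M1=8/5, M2=-32/5, M3=0
seg 0: a=-3, c=M0/2=0, d=(M1−M0)/(6·1)=4/15, b=Δ0−h0·(2M0+M1)/6=41/15
seg 1: a=0, c=M1/2=4/5, d=(M2−M1)/(6·1)=-4/3, b=Δ1−h1·(2M1+M2)/6=53/15
seg 2: a=3, c=M2/2=-16/5, d=(M3−M2)/(6·1)=16/15, b=Δ2−h2·(2M2+M3)/6=17/15
t_q=1/2 → seg 0, τ=1/2; S=-3+41/15·τ+0·τ²+4/15·τ³=-8/5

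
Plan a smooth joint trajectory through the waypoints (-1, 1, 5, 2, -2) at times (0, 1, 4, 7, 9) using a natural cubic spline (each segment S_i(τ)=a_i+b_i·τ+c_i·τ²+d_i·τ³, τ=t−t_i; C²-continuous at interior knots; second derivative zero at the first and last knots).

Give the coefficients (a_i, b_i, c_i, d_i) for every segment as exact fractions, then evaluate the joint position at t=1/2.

  seg 0: a=-1 b=1609/798 c=0 d=-13/798
  seg 1: a=1 b=785/399 c=-13/266 d=-389/7182
  seg 2: a=5 b=169/798 c=-214/399 d=317/7182
  seg 3: a=2 b=-724/399 c=-37/266 d=37/1596
S(1/2) = 13/2128

Δ: Δ0=2, Δ1=4/3, Δ2=-1, Δ3=-2
row 1: diag=8, rhs=-4; c'=3/8, d'=-1/2
row 2: denom=12−3·3/8=87/8; d'=(-14−3·-1/2)/(87/8)=-100/87
row 3: denom=10−3·8/29=266/29; d'=(-6−3·-100/87)/(266/29)=-37/133
back: M3=-37/133
back: M2=-100/87−8/29·-37/133=-428/399
back: M1=-1/2−3/8·-428/399=-13/133
M: M0=0, M1=-13/133, M2=-428/399, M3=-37/133, M4=0
seg 0: a=-1, c=M0/2=0, d=(M1−M0)/(6·1)=-13/798, b=Δ0−h0·(2M0+M1)/6=1609/798
seg 1: a=1, c=M1/2=-13/266, d=(M2−M1)/(6·3)=-389/7182, b=Δ1−h1·(2M1+M2)/6=785/399
seg 2: a=5, c=M2/2=-214/399, d=(M3−M2)/(6·3)=317/7182, b=Δ2−h2·(2M2+M3)/6=169/798
seg 3: a=2, c=M3/2=-37/266, d=(M4−M3)/(6·2)=37/1596, b=Δ3−h3·(2M3+M4)/6=-724/399
t_q=1/2 → seg 0, τ=1/2; S=-1+1609/798·τ+0·τ²+-13/798·τ³=13/2128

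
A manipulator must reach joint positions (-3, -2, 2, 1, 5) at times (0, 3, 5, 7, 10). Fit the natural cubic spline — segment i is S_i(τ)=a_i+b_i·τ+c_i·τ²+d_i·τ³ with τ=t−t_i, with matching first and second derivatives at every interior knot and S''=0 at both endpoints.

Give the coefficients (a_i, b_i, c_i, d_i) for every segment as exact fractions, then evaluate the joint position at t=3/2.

  seg 0: a=-3 b=-13/30 c=0 d=23/270
  seg 1: a=-2 b=28/15 c=23/30 d=-7/20
  seg 2: a=2 b=11/15 c=-4/3 d=43/120
  seg 3: a=1 b=-3/10 c=49/60 d=-49/540
S(3/2) = -269/80

Δ: Δ0=1/3, Δ1=2, Δ2=-1/2, Δ3=4/3
row 1: diag=10, rhs=10; c'=1/5, d'=1
row 2: denom=8−2·1/5=38/5; d'=(-15−2·1)/(38/5)=-85/38
row 3: denom=10−2·5/19=180/19; d'=(11−2·-85/38)/(180/19)=49/30
back: M3=49/30
back: M2=-85/38−5/19·49/30=-8/3
back: M1=1−1/5·-8/3=23/15
M: M0=0, M1=23/15, M2=-8/3, M3=49/30, M4=0
seg 0: a=-3, c=M0/2=0, d=(M1−M0)/(6·3)=23/270, b=Δ0−h0·(2M0+M1)/6=-13/30
seg 1: a=-2, c=M1/2=23/30, d=(M2−M1)/(6·2)=-7/20, b=Δ1−h1·(2M1+M2)/6=28/15
seg 2: a=2, c=M2/2=-4/3, d=(M3−M2)/(6·2)=43/120, b=Δ2−h2·(2M2+M3)/6=11/15
seg 3: a=1, c=M3/2=49/60, d=(M4−M3)/(6·3)=-49/540, b=Δ3−h3·(2M3+M4)/6=-3/10
t_q=3/2 → seg 0, τ=3/2; S=-3+-13/30·τ+0·τ²+23/270·τ³=-269/80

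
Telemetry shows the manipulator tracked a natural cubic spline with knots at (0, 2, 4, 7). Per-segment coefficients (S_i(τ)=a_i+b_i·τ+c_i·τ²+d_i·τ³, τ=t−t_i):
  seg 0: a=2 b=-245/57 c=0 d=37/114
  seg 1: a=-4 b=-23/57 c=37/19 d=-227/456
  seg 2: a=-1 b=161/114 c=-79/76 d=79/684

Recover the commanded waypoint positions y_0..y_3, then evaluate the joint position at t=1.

y_0 = S_0(0) = a_0 = 2
y_1 = S_1(0) = a_1 = -4
y_2 = S_2(0) = a_2 = -1
y_3 = S_2(3) = -3
t_q=1 is in segment 0 (τ=1); S_0(τ)=-75/38

y_0=2 y_1=-4 y_2=-1 y_3=-3
S(1) = -75/38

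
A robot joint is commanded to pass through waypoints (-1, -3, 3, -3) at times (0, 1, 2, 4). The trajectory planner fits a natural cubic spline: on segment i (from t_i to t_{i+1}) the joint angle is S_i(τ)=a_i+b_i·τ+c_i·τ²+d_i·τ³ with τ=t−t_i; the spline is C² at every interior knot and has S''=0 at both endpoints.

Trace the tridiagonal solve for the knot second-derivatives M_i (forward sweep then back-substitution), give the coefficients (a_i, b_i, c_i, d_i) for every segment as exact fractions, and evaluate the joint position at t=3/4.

  seg 0: a=-1 b=-103/23 c=0 d=57/23
  seg 1: a=-3 b=68/23 c=171/23 d=-101/23
  seg 2: a=3 b=107/23 c=-132/23 d=22/23
S(3/4) = -4877/1472

Δ: Δ0=-2, Δ1=6, Δ2=-3
row 1: diag=4, rhs=48; c'=1/4, d'=12
row 2: denom=6−1·1/4=23/4; d'=(-54−1·12)/(23/4)=-264/23
back: M2=-264/23
back: M1=12−1/4·-264/23=342/23
M: M0=0, M1=342/23, M2=-264/23, M3=0
seg 0: a=-1, c=M0/2=0, d=(M1−M0)/(6·1)=57/23, b=Δ0−h0·(2M0+M1)/6=-103/23
seg 1: a=-3, c=M1/2=171/23, d=(M2−M1)/(6·1)=-101/23, b=Δ1−h1·(2M1+M2)/6=68/23
seg 2: a=3, c=M2/2=-132/23, d=(M3−M2)/(6·2)=22/23, b=Δ2−h2·(2M2+M3)/6=107/23
t_q=3/4 → seg 0, τ=3/4; S=-1+-103/23·τ+0·τ²+57/23·τ³=-4877/1472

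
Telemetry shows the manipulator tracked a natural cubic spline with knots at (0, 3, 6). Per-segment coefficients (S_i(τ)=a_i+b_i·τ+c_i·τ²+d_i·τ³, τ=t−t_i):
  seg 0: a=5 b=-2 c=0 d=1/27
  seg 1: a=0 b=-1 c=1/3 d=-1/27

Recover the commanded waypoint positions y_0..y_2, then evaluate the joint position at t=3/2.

y_0 = S_0(0) = a_0 = 5
y_1 = S_1(0) = a_1 = 0
y_2 = S_1(3) = -1
t_q=3/2 is in segment 0 (τ=3/2); S_0(τ)=17/8

y_0=5 y_1=0 y_2=-1
S(3/2) = 17/8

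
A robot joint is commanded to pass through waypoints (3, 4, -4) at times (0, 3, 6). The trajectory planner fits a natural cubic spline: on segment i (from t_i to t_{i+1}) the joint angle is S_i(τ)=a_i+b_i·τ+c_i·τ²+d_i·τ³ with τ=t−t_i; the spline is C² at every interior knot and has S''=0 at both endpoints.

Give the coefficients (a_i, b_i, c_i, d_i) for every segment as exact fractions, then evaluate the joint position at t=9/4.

  seg 0: a=3 b=13/12 c=0 d=-1/12
  seg 1: a=4 b=-7/6 c=-3/4 d=1/12
S(9/4) = 1149/256

Δ: Δ0=1/3, Δ1=-8/3
row 1: diag=12, rhs=-18; c'=1/4, d'=-3/2
back: M1=-3/2
M: M0=0, M1=-3/2, M2=0
seg 0: a=3, c=M0/2=0, d=(M1−M0)/(6·3)=-1/12, b=Δ0−h0·(2M0+M1)/6=13/12
seg 1: a=4, c=M1/2=-3/4, d=(M2−M1)/(6·3)=1/12, b=Δ1−h1·(2M1+M2)/6=-7/6
t_q=9/4 → seg 0, τ=9/4; S=3+13/12·τ+0·τ²+-1/12·τ³=1149/256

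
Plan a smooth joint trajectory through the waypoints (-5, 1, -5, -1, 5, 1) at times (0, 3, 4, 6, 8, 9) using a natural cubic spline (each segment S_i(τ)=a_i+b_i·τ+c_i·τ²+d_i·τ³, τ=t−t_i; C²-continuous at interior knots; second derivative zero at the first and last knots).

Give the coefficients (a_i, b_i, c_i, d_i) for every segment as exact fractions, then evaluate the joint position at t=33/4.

  seg 0: a=-5 b=2612/469 c=0 d=-186/469
  seg 1: a=1 b=-2410/469 c=-1674/469 d=1270/469
  seg 2: a=-5 b=-1948/469 c=2136/469 d=-99/134
  seg 3: a=-1 b=2438/469 c=57/469 d=-1145/1876
  seg 4: a=5 b=-769/469 c=-3321/938 d=1107/938
S(33/4) = 37625/8576

Δ: Δ0=2, Δ1=-6, Δ2=2, Δ3=3, Δ4=-4
row 1: diag=8, rhs=-48; c'=1/8, d'=-6
row 2: denom=6−1·1/8=47/8; d'=(48−1·-6)/(47/8)=432/47
row 3: denom=8−2·16/47=344/47; d'=(6−2·432/47)/(344/47)=-291/172
row 4: denom=6−2·47/172=469/86; d'=(-42−2·-291/172)/(469/86)=-3321/469
back: M4=-3321/469
back: M3=-291/172−47/172·-3321/469=114/469
back: M2=432/47−16/47·114/469=4272/469
back: M1=-6−1/8·4272/469=-3348/469
M: M0=0, M1=-3348/469, M2=4272/469, M3=114/469, M4=-3321/469, M5=0
seg 0: a=-5, c=M0/2=0, d=(M1−M0)/(6·3)=-186/469, b=Δ0−h0·(2M0+M1)/6=2612/469
seg 1: a=1, c=M1/2=-1674/469, d=(M2−M1)/(6·1)=1270/469, b=Δ1−h1·(2M1+M2)/6=-2410/469
seg 2: a=-5, c=M2/2=2136/469, d=(M3−M2)/(6·2)=-99/134, b=Δ2−h2·(2M2+M3)/6=-1948/469
seg 3: a=-1, c=M3/2=57/469, d=(M4−M3)/(6·2)=-1145/1876, b=Δ3−h3·(2M3+M4)/6=2438/469
seg 4: a=5, c=M4/2=-3321/938, d=(M5−M4)/(6·1)=1107/938, b=Δ4−h4·(2M4+M5)/6=-769/469
t_q=33/4 → seg 4, τ=1/4; S=5+-769/469·τ+-3321/938·τ²+1107/938·τ³=37625/8576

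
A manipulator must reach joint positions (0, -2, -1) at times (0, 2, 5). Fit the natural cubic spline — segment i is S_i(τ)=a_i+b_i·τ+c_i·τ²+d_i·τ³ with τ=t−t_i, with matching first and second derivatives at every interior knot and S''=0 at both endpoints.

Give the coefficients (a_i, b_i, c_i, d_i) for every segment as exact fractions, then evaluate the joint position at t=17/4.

  seg 0: a=0 b=-19/15 c=0 d=1/15
  seg 1: a=-2 b=-7/15 c=2/5 d=-2/45
S(17/4) = -49/32

Δ: Δ0=-1, Δ1=1/3
row 1: diag=10, rhs=8; c'=3/10, d'=4/5
back: M1=4/5
M: M0=0, M1=4/5, M2=0
seg 0: a=0, c=M0/2=0, d=(M1−M0)/(6·2)=1/15, b=Δ0−h0·(2M0+M1)/6=-19/15
seg 1: a=-2, c=M1/2=2/5, d=(M2−M1)/(6·3)=-2/45, b=Δ1−h1·(2M1+M2)/6=-7/15
t_q=17/4 → seg 1, τ=9/4; S=-2+-7/15·τ+2/5·τ²+-2/45·τ³=-49/32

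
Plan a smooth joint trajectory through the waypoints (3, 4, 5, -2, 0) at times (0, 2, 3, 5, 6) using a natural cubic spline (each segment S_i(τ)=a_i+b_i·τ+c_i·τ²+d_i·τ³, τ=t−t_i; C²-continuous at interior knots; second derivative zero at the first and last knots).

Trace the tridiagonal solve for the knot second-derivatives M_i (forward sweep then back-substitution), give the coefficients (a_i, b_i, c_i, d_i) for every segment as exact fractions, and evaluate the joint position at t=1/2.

  seg 0: a=3 b=-5/62 c=0 d=9/62
  seg 1: a=4 b=103/62 c=27/31 d=-95/62
  seg 2: a=5 b=-37/31 c=-231/62 d=319/248
  seg 3: a=-2 b=-41/62 c=495/124 d=-165/124
S(1/2) = 1477/496

Δ: Δ0=1/2, Δ1=1, Δ2=-7/2, Δ3=2
row 1: diag=6, rhs=3; c'=1/6, d'=1/2
row 2: denom=6−1·1/6=35/6; d'=(-27−1·1/2)/(35/6)=-33/7
row 3: denom=6−2·12/35=186/35; d'=(33−2·-33/7)/(186/35)=495/62
back: M3=495/62
back: M2=-33/7−12/35·495/62=-231/31
back: M1=1/2−1/6·-231/31=54/31
M: M0=0, M1=54/31, M2=-231/31, M3=495/62, M4=0
seg 0: a=3, c=M0/2=0, d=(M1−M0)/(6·2)=9/62, b=Δ0−h0·(2M0+M1)/6=-5/62
seg 1: a=4, c=M1/2=27/31, d=(M2−M1)/(6·1)=-95/62, b=Δ1−h1·(2M1+M2)/6=103/62
seg 2: a=5, c=M2/2=-231/62, d=(M3−M2)/(6·2)=319/248, b=Δ2−h2·(2M2+M3)/6=-37/31
seg 3: a=-2, c=M3/2=495/124, d=(M4−M3)/(6·1)=-165/124, b=Δ3−h3·(2M3+M4)/6=-41/62
t_q=1/2 → seg 0, τ=1/2; S=3+-5/62·τ+0·τ²+9/62·τ³=1477/496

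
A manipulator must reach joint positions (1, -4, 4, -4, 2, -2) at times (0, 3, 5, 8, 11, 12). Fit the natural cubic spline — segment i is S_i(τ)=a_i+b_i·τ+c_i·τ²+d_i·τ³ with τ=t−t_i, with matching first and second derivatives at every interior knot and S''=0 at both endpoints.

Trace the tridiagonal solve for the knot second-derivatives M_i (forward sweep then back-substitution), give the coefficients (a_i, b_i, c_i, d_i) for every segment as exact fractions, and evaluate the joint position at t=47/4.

Δ: Δ0=-5/3, Δ1=4, Δ2=-8/3, Δ3=2, Δ4=-4
row 1: diag=10, rhs=34; c'=1/5, d'=17/5
row 2: denom=10−2·1/5=48/5; d'=(-40−2·17/5)/(48/5)=-39/8
row 3: denom=12−3·5/16=177/16; d'=(28−3·-39/8)/(177/16)=682/177
row 4: denom=8−3·16/59=424/59; d'=(-36−3·682/177)/(424/59)=-1403/212
back: M4=-1403/212
back: M3=682/177−16/59·-1403/212=898/159
back: M2=-39/8−5/16·898/159=-4223/636
back: M1=17/5−1/5·-4223/636=3007/636
M: M0=0, M1=3007/636, M2=-4223/636, M3=898/159, M4=-1403/212, M5=0
seg 0: a=1, c=M0/2=0, d=(M1−M0)/(6·3)=3007/11448, b=Δ0−h0·(2M0+M1)/6=-1709/424
seg 1: a=-4, c=M1/2=3007/1272, d=(M2−M1)/(6·2)=-1205/1272, b=Δ1−h1·(2M1+M2)/6=649/212
seg 2: a=4, c=M2/2=-4223/1272, d=(M3−M2)/(6·3)=2605/3816, b=Δ2−h2·(2M2+M3)/6=731/636
seg 3: a=-4, c=M3/2=449/159, d=(M4−M3)/(6·3)=-7801/11448, b=Δ3−h3·(2M3+M4)/6=-431/1272
seg 4: a=2, c=M4/2=-1403/424, d=(M5−M4)/(6·1)=1403/1272, b=Δ4−h4·(2M4+M5)/6=-1141/636
t_q=47/4 → seg 4, τ=3/4; S=2+-1141/636·τ+-1403/424·τ²+1403/1272·τ³=-20121/27136

  seg 0: a=1 b=-1709/424 c=0 d=3007/11448
  seg 1: a=-4 b=649/212 c=3007/1272 d=-1205/1272
  seg 2: a=4 b=731/636 c=-4223/1272 d=2605/3816
  seg 3: a=-4 b=-431/1272 c=449/159 d=-7801/11448
  seg 4: a=2 b=-1141/636 c=-1403/424 d=1403/1272
S(47/4) = -20121/27136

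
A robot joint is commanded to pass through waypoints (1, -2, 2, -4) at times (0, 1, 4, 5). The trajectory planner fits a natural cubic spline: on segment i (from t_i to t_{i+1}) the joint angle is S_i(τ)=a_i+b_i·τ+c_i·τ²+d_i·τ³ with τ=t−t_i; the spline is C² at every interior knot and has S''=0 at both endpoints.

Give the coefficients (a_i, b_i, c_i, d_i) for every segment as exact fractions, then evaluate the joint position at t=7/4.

Δ: Δ0=-3, Δ1=4/3, Δ2=-6
row 1: diag=8, rhs=26; c'=3/8, d'=13/4
row 2: denom=8−3·3/8=55/8; d'=(-44−3·13/4)/(55/8)=-86/11
back: M2=-86/11
back: M1=13/4−3/8·-86/11=68/11
M: M0=0, M1=68/11, M2=-86/11, M3=0
seg 0: a=1, c=M0/2=0, d=(M1−M0)/(6·1)=34/33, b=Δ0−h0·(2M0+M1)/6=-133/33
seg 1: a=-2, c=M1/2=34/11, d=(M2−M1)/(6·3)=-7/9, b=Δ1−h1·(2M1+M2)/6=-31/33
seg 2: a=2, c=M2/2=-43/11, d=(M3−M2)/(6·1)=43/33, b=Δ2−h2·(2M2+M3)/6=-112/33
t_q=7/4 → seg 1, τ=3/4; S=-2+-31/33·τ+34/11·τ²+-7/9·τ³=-911/704

  seg 0: a=1 b=-133/33 c=0 d=34/33
  seg 1: a=-2 b=-31/33 c=34/11 d=-7/9
  seg 2: a=2 b=-112/33 c=-43/11 d=43/33
S(7/4) = -911/704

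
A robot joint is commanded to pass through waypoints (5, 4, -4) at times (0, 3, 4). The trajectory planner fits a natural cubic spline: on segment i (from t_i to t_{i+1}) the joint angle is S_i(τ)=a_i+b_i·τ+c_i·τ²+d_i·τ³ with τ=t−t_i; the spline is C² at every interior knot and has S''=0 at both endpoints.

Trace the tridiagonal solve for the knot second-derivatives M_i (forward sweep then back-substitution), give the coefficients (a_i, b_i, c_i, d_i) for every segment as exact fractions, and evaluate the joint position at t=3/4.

  seg 0: a=5 b=61/24 c=0 d=-23/72
  seg 1: a=4 b=-73/12 c=-23/8 d=23/24
S(3/4) = 3467/512

Δ: Δ0=-1/3, Δ1=-8
row 1: diag=8, rhs=-46; c'=1/8, d'=-23/4
back: M1=-23/4
M: M0=0, M1=-23/4, M2=0
seg 0: a=5, c=M0/2=0, d=(M1−M0)/(6·3)=-23/72, b=Δ0−h0·(2M0+M1)/6=61/24
seg 1: a=4, c=M1/2=-23/8, d=(M2−M1)/(6·1)=23/24, b=Δ1−h1·(2M1+M2)/6=-73/12
t_q=3/4 → seg 0, τ=3/4; S=5+61/24·τ+0·τ²+-23/72·τ³=3467/512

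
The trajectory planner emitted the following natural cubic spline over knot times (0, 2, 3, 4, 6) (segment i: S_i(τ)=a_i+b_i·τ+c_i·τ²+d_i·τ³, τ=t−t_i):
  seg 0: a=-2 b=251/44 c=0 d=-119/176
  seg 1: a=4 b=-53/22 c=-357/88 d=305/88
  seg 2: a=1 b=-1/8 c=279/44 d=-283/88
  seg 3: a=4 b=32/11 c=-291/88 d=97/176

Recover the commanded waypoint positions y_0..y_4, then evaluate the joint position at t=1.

y_0=-2 y_1=4 y_2=1 y_3=4 y_4=1
S(1) = 533/176

y_0 = S_0(0) = a_0 = -2
y_1 = S_1(0) = a_1 = 4
y_2 = S_2(0) = a_2 = 1
y_3 = S_3(0) = a_3 = 4
y_4 = S_3(2) = 1
t_q=1 is in segment 0 (τ=1); S_0(τ)=533/176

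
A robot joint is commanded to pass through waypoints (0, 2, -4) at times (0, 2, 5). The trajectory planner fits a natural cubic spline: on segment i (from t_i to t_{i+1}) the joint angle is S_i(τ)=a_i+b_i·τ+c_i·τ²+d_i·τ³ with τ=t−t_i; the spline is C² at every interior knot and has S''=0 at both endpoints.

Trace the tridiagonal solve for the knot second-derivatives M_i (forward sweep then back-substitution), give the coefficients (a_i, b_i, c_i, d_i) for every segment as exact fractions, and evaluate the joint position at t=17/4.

Δ: Δ0=1, Δ1=-2
row 1: diag=10, rhs=-18; c'=3/10, d'=-9/5
back: M1=-9/5
M: M0=0, M1=-9/5, M2=0
seg 0: a=0, c=M0/2=0, d=(M1−M0)/(6·2)=-3/20, b=Δ0−h0·(2M0+M1)/6=8/5
seg 1: a=2, c=M1/2=-9/10, d=(M2−M1)/(6·3)=1/10, b=Δ1−h1·(2M1+M2)/6=-1/5
t_q=17/4 → seg 1, τ=9/4; S=2+-1/5·τ+-9/10·τ²+1/10·τ³=-239/128

  seg 0: a=0 b=8/5 c=0 d=-3/20
  seg 1: a=2 b=-1/5 c=-9/10 d=1/10
S(17/4) = -239/128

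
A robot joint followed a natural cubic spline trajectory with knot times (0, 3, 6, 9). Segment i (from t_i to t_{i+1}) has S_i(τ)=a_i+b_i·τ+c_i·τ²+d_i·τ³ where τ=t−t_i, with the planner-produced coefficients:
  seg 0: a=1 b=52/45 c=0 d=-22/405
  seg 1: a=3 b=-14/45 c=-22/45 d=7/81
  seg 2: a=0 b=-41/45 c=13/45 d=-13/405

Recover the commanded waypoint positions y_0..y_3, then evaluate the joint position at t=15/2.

y_0 = S_0(0) = a_0 = 1
y_1 = S_1(0) = a_1 = 3
y_2 = S_2(0) = a_2 = 0
y_3 = S_2(3) = -1
t_q=15/2 is in segment 2 (τ=3/2); S_2(τ)=-33/40

y_0=1 y_1=3 y_2=0 y_3=-1
S(15/2) = -33/40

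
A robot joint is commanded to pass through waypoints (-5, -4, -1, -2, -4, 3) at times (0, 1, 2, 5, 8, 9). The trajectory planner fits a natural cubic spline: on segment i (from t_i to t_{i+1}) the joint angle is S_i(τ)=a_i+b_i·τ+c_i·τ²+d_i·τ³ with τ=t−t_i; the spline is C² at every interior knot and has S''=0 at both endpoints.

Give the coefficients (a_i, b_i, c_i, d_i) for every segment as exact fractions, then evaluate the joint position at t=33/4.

  seg 0: a=-5 b=316/803 c=0 d=487/803
  seg 1: a=-4 b=1777/803 c=1461/803 d=-829/803
  seg 2: a=-1 b=2212/803 c=-1026/803 d=1795/21681
  seg 3: a=-2 b=-2149/803 c=-1283/2409 d=790/1971
  seg 4: a=-4 b=3975/803 c=2469/803 d=-823/803
S(33/4) = -132915/51392

Δ: Δ0=1, Δ1=3, Δ2=-1/3, Δ3=-2/3, Δ4=7
row 1: diag=4, rhs=12; c'=1/4, d'=3
row 2: denom=8−1·1/4=31/4; d'=(-20−1·3)/(31/4)=-92/31
row 3: denom=12−3·12/31=336/31; d'=(-2−3·-92/31)/(336/31)=107/168
row 4: denom=8−3·31/112=803/112; d'=(46−3·107/168)/(803/112)=4938/803
back: M4=4938/803
back: M3=107/168−31/112·4938/803=-2566/2409
back: M2=-92/31−12/31·-2566/2409=-2052/803
back: M1=3−1/4·-2052/803=2922/803
M: M0=0, M1=2922/803, M2=-2052/803, M3=-2566/2409, M4=4938/803, M5=0
seg 0: a=-5, c=M0/2=0, d=(M1−M0)/(6·1)=487/803, b=Δ0−h0·(2M0+M1)/6=316/803
seg 1: a=-4, c=M1/2=1461/803, d=(M2−M1)/(6·1)=-829/803, b=Δ1−h1·(2M1+M2)/6=1777/803
seg 2: a=-1, c=M2/2=-1026/803, d=(M3−M2)/(6·3)=1795/21681, b=Δ2−h2·(2M2+M3)/6=2212/803
seg 3: a=-2, c=M3/2=-1283/2409, d=(M4−M3)/(6·3)=790/1971, b=Δ3−h3·(2M3+M4)/6=-2149/803
seg 4: a=-4, c=M4/2=2469/803, d=(M5−M4)/(6·1)=-823/803, b=Δ4−h4·(2M4+M5)/6=3975/803
t_q=33/4 → seg 4, τ=1/4; S=-4+3975/803·τ+2469/803·τ²+-823/803·τ³=-132915/51392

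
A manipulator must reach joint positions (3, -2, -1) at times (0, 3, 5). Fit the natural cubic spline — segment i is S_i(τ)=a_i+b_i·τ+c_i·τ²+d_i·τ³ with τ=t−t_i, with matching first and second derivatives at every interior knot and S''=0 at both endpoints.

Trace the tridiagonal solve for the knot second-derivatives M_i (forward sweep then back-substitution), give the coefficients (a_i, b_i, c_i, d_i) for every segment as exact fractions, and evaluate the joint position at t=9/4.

Δ: Δ0=-5/3, Δ1=1/2
row 1: diag=10, rhs=13; c'=1/5, d'=13/10
back: M1=13/10
M: M0=0, M1=13/10, M2=0
seg 0: a=3, c=M0/2=0, d=(M1−M0)/(6·3)=13/180, b=Δ0−h0·(2M0+M1)/6=-139/60
seg 1: a=-2, c=M1/2=13/20, d=(M2−M1)/(6·2)=-13/120, b=Δ1−h1·(2M1+M2)/6=-11/30
t_q=9/4 → seg 0, τ=9/4; S=3+-139/60·τ+0·τ²+13/180·τ³=-1779/1280

  seg 0: a=3 b=-139/60 c=0 d=13/180
  seg 1: a=-2 b=-11/30 c=13/20 d=-13/120
S(9/4) = -1779/1280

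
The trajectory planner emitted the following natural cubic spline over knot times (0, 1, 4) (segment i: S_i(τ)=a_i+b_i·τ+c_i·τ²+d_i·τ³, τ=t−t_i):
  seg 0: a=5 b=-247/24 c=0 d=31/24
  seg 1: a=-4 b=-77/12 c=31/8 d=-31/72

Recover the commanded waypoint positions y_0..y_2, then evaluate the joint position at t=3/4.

y_0 = S_0(0) = a_0 = 5
y_1 = S_1(0) = a_1 = -4
y_2 = S_1(3) = 0
t_q=3/4 is in segment 0 (τ=3/4); S_0(τ)=-1113/512

y_0=5 y_1=-4 y_2=0
S(3/4) = -1113/512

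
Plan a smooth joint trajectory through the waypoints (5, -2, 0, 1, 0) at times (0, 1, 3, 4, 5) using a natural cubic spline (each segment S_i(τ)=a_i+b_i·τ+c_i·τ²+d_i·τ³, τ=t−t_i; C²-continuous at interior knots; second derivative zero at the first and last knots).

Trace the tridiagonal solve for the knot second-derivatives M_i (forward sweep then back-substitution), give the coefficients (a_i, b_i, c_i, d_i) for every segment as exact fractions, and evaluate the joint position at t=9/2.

Δ: Δ0=-7, Δ1=1, Δ2=1, Δ3=-1
row 1: diag=6, rhs=48; c'=1/3, d'=8
row 2: denom=6−2·1/3=16/3; d'=(0−2·8)/(16/3)=-3
row 3: denom=4−1·3/16=61/16; d'=(-12−1·-3)/(61/16)=-144/61
back: M3=-144/61
back: M2=-3−3/16·-144/61=-156/61
back: M1=8−1/3·-156/61=540/61
M: M0=0, M1=540/61, M2=-156/61, M3=-144/61, M4=0
seg 0: a=5, c=M0/2=0, d=(M1−M0)/(6·1)=90/61, b=Δ0−h0·(2M0+M1)/6=-517/61
seg 1: a=-2, c=M1/2=270/61, d=(M2−M1)/(6·2)=-58/61, b=Δ1−h1·(2M1+M2)/6=-247/61
seg 2: a=0, c=M2/2=-78/61, d=(M3−M2)/(6·1)=2/61, b=Δ2−h2·(2M2+M3)/6=137/61
seg 3: a=1, c=M3/2=-72/61, d=(M4−M3)/(6·1)=24/61, b=Δ3−h3·(2M3+M4)/6=-13/61
t_q=9/2 → seg 3, τ=1/2; S=1+-13/61·τ+-72/61·τ²+24/61·τ³=79/122

  seg 0: a=5 b=-517/61 c=0 d=90/61
  seg 1: a=-2 b=-247/61 c=270/61 d=-58/61
  seg 2: a=0 b=137/61 c=-78/61 d=2/61
  seg 3: a=1 b=-13/61 c=-72/61 d=24/61
S(9/2) = 79/122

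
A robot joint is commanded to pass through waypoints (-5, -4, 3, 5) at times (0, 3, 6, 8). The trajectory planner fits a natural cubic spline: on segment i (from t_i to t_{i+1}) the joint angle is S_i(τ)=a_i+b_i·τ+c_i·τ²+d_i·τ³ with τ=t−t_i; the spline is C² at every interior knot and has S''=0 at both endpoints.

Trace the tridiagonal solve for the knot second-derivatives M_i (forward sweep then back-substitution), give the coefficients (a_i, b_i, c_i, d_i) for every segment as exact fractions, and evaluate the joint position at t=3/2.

  seg 0: a=-5 b=-35/111 c=0 d=8/111
  seg 1: a=-4 b=181/111 c=24/37 d=-46/333
  seg 2: a=3 b=199/111 c=-22/37 d=11/111
S(3/2) = -387/74

Δ: Δ0=1/3, Δ1=7/3, Δ2=1
row 1: diag=12, rhs=12; c'=1/4, d'=1
row 2: denom=10−3·1/4=37/4; d'=(-8−3·1)/(37/4)=-44/37
back: M2=-44/37
back: M1=1−1/4·-44/37=48/37
M: M0=0, M1=48/37, M2=-44/37, M3=0
seg 0: a=-5, c=M0/2=0, d=(M1−M0)/(6·3)=8/111, b=Δ0−h0·(2M0+M1)/6=-35/111
seg 1: a=-4, c=M1/2=24/37, d=(M2−M1)/(6·3)=-46/333, b=Δ1−h1·(2M1+M2)/6=181/111
seg 2: a=3, c=M2/2=-22/37, d=(M3−M2)/(6·2)=11/111, b=Δ2−h2·(2M2+M3)/6=199/111
t_q=3/2 → seg 0, τ=3/2; S=-5+-35/111·τ+0·τ²+8/111·τ³=-387/74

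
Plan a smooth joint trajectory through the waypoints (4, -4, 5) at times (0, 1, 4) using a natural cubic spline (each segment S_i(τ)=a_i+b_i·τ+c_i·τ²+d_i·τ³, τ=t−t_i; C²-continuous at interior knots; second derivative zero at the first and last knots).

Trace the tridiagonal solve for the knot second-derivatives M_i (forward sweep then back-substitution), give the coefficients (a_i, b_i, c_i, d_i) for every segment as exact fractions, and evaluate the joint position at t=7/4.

  seg 0: a=4 b=-75/8 c=0 d=11/8
  seg 1: a=-4 b=-21/4 c=33/8 d=-11/24
S(7/4) = -2975/512

Δ: Δ0=-8, Δ1=3
row 1: diag=8, rhs=66; c'=3/8, d'=33/4
back: M1=33/4
M: M0=0, M1=33/4, M2=0
seg 0: a=4, c=M0/2=0, d=(M1−M0)/(6·1)=11/8, b=Δ0−h0·(2M0+M1)/6=-75/8
seg 1: a=-4, c=M1/2=33/8, d=(M2−M1)/(6·3)=-11/24, b=Δ1−h1·(2M1+M2)/6=-21/4
t_q=7/4 → seg 1, τ=3/4; S=-4+-21/4·τ+33/8·τ²+-11/24·τ³=-2975/512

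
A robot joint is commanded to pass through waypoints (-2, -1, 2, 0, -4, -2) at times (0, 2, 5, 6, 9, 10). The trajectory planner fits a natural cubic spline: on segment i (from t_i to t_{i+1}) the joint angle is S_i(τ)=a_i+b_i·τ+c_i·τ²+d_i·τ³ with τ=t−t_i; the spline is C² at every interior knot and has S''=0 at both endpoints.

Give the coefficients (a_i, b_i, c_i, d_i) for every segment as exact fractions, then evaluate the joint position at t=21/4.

Δ: Δ0=1/2, Δ1=1, Δ2=-2, Δ3=-4/3, Δ4=2
row 1: diag=10, rhs=3; c'=3/10, d'=3/10
row 2: denom=8−3·3/10=71/10; d'=(-18−3·3/10)/(71/10)=-189/71
row 3: denom=8−1·10/71=558/71; d'=(4−1·-189/71)/(558/71)=473/558
row 4: denom=8−3·71/186=425/62; d'=(20−3·473/558)/(425/62)=191/75
back: M4=191/75
back: M3=473/558−71/186·191/75=-28/225
back: M2=-189/71−10/71·-28/225=-119/45
back: M1=3/10−3/10·-119/45=82/75
M: M0=0, M1=82/75, M2=-119/45, M3=-28/225, M4=191/75, M5=0
seg 0: a=-2, c=M0/2=0, d=(M1−M0)/(6·2)=41/450, b=Δ0−h0·(2M0+M1)/6=61/450
seg 1: a=-1, c=M1/2=41/75, d=(M2−M1)/(6·3)=-841/4050, b=Δ1−h1·(2M1+M2)/6=553/450
seg 2: a=2, c=M2/2=-119/90, d=(M3−M2)/(6·1)=21/50, b=Δ2−h2·(2M2+M3)/6=-247/225
seg 3: a=0, c=M3/2=-14/225, d=(M4−M3)/(6·3)=601/4050, b=Δ3−h3·(2M3+M4)/6=-1117/450
seg 4: a=-4, c=M4/2=191/150, d=(M5−M4)/(6·1)=-191/450, b=Δ4−h4·(2M4+M5)/6=259/225
t_q=21/4 → seg 2, τ=1/4; S=2+-247/225·τ+-119/90·τ²+21/50·τ³=3167/1920

  seg 0: a=-2 b=61/450 c=0 d=41/450
  seg 1: a=-1 b=553/450 c=41/75 d=-841/4050
  seg 2: a=2 b=-247/225 c=-119/90 d=21/50
  seg 3: a=0 b=-1117/450 c=-14/225 d=601/4050
  seg 4: a=-4 b=259/225 c=191/150 d=-191/450
S(21/4) = 3167/1920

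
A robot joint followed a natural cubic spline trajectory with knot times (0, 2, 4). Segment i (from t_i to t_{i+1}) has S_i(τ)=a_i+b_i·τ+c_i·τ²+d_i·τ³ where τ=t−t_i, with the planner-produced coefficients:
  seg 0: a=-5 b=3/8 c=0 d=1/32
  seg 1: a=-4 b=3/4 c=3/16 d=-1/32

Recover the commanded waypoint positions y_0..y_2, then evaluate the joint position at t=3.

y_0 = S_0(0) = a_0 = -5
y_1 = S_1(0) = a_1 = -4
y_2 = S_1(2) = -2
t_q=3 is in segment 1 (τ=1); S_1(τ)=-99/32

y_0=-5 y_1=-4 y_2=-2
S(3) = -99/32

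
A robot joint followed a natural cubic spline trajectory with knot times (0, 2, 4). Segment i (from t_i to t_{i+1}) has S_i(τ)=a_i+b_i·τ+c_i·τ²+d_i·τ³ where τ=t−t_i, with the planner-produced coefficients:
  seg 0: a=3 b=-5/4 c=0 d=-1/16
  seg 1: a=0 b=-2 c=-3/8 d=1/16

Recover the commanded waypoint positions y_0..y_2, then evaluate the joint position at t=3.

y_0 = S_0(0) = a_0 = 3
y_1 = S_1(0) = a_1 = 0
y_2 = S_1(2) = -5
t_q=3 is in segment 1 (τ=1); S_1(τ)=-37/16

y_0=3 y_1=0 y_2=-5
S(3) = -37/16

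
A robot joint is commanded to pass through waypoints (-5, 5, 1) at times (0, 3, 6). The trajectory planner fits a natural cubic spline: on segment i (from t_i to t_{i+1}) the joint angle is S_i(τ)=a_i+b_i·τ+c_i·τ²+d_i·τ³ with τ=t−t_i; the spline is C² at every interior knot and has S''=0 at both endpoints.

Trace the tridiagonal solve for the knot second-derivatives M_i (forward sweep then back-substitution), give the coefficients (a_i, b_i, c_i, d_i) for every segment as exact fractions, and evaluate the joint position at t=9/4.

Δ: Δ0=10/3, Δ1=-4/3
row 1: diag=12, rhs=-28; c'=1/4, d'=-7/3
back: M1=-7/3
M: M0=0, M1=-7/3, M2=0
seg 0: a=-5, c=M0/2=0, d=(M1−M0)/(6·3)=-7/54, b=Δ0−h0·(2M0+M1)/6=9/2
seg 1: a=5, c=M1/2=-7/6, d=(M2−M1)/(6·3)=7/54, b=Δ1−h1·(2M1+M2)/6=1
t_q=9/4 → seg 0, τ=9/4; S=-5+9/2·τ+0·τ²+-7/54·τ³=467/128

  seg 0: a=-5 b=9/2 c=0 d=-7/54
  seg 1: a=5 b=1 c=-7/6 d=7/54
S(9/4) = 467/128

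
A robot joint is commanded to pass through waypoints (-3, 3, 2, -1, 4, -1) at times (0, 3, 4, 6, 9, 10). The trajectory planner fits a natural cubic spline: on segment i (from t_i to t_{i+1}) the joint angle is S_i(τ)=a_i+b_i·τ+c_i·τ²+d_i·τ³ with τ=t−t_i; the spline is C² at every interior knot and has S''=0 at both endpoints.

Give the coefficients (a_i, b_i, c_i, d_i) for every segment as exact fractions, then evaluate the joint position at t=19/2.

Δ: Δ0=2, Δ1=-1, Δ2=-3/2, Δ3=5/3, Δ4=-5
row 1: diag=8, rhs=-18; c'=1/8, d'=-9/4
row 2: denom=6−1·1/8=47/8; d'=(-3−1·-9/4)/(47/8)=-6/47
row 3: denom=10−2·16/47=438/47; d'=(19−2·-6/47)/(438/47)=905/438
row 4: denom=8−3·47/146=1027/146; d'=(-40−3·905/438)/(1027/146)=-6745/1027
back: M4=-6745/1027
back: M3=905/438−47/146·-6745/1027=12880/3081
back: M2=-6/47−16/47·12880/3081=-4778/3081
back: M1=-9/4−1/8·-4778/3081=-6335/3081
M: M0=0, M1=-6335/3081, M2=-4778/3081, M3=12880/3081, M4=-6745/1027, M5=0
seg 0: a=-3, c=M0/2=0, d=(M1−M0)/(6·3)=-6335/55458, b=Δ0−h0·(2M0+M1)/6=18659/6162
seg 1: a=3, c=M1/2=-6335/6162, d=(M2−M1)/(6·1)=173/2054, b=Δ1−h1·(2M1+M2)/6=-173/3081
seg 2: a=2, c=M2/2=-2389/3081, d=(M3−M2)/(6·2)=981/2054, b=Δ2−h2·(2M2+M3)/6=-11459/6162
seg 3: a=-1, c=M3/2=6440/3081, d=(M4−M3)/(6·3)=-33115/55458, b=Δ3−h3·(2M3+M4)/6=365/474
seg 4: a=4, c=M4/2=-6745/2054, d=(M5−M4)/(6·1)=6745/6162, b=Δ4−h4·(2M4+M5)/6=-8660/3081
t_q=19/2 → seg 4, τ=1/2; S=4+-8660/3081·τ+-6745/2054·τ²+6745/6162·τ³=31393/16432

  seg 0: a=-3 b=18659/6162 c=0 d=-6335/55458
  seg 1: a=3 b=-173/3081 c=-6335/6162 d=173/2054
  seg 2: a=2 b=-11459/6162 c=-2389/3081 d=981/2054
  seg 3: a=-1 b=365/474 c=6440/3081 d=-33115/55458
  seg 4: a=4 b=-8660/3081 c=-6745/2054 d=6745/6162
S(19/2) = 31393/16432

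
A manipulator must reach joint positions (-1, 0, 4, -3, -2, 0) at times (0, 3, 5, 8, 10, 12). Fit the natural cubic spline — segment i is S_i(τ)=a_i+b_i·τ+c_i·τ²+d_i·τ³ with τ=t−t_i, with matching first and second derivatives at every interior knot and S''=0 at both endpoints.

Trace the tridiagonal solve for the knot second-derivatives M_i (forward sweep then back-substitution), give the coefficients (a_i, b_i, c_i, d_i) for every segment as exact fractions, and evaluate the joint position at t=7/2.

  seg 0: a=-1 b=-1807/3288 c=0 d=2903/29592
  seg 1: a=0 b=3451/1644 c=2903/3288 d=-511/1096
  seg 2: a=4 b=59/1644 c=-6295/3288 d=11095/29592
  seg 3: a=-3 b=-4367/3288 c=200/137 d=-3589/13152
  seg 4: a=-2 b=2033/1644 c=-389/2192 d=389/13152
S(7/2) = 10627/8768

Δ: Δ0=1/3, Δ1=2, Δ2=-7/3, Δ3=1/2, Δ4=1
row 1: diag=10, rhs=10; c'=1/5, d'=1
row 2: denom=10−2·1/5=48/5; d'=(-26−2·1)/(48/5)=-35/12
row 3: denom=10−3·5/16=145/16; d'=(17−3·-35/12)/(145/16)=412/145
row 4: denom=8−2·32/145=1096/145; d'=(3−2·412/145)/(1096/145)=-389/1096
back: M4=-389/1096
back: M3=412/145−32/145·-389/1096=400/137
back: M2=-35/12−5/16·400/137=-6295/1644
back: M1=1−1/5·-6295/1644=2903/1644
M: M0=0, M1=2903/1644, M2=-6295/1644, M3=400/137, M4=-389/1096, M5=0
seg 0: a=-1, c=M0/2=0, d=(M1−M0)/(6·3)=2903/29592, b=Δ0−h0·(2M0+M1)/6=-1807/3288
seg 1: a=0, c=M1/2=2903/3288, d=(M2−M1)/(6·2)=-511/1096, b=Δ1−h1·(2M1+M2)/6=3451/1644
seg 2: a=4, c=M2/2=-6295/3288, d=(M3−M2)/(6·3)=11095/29592, b=Δ2−h2·(2M2+M3)/6=59/1644
seg 3: a=-3, c=M3/2=200/137, d=(M4−M3)/(6·2)=-3589/13152, b=Δ3−h3·(2M3+M4)/6=-4367/3288
seg 4: a=-2, c=M4/2=-389/2192, d=(M5−M4)/(6·2)=389/13152, b=Δ4−h4·(2M4+M5)/6=2033/1644
t_q=7/2 → seg 1, τ=1/2; S=0+3451/1644·τ+2903/3288·τ²+-511/1096·τ³=10627/8768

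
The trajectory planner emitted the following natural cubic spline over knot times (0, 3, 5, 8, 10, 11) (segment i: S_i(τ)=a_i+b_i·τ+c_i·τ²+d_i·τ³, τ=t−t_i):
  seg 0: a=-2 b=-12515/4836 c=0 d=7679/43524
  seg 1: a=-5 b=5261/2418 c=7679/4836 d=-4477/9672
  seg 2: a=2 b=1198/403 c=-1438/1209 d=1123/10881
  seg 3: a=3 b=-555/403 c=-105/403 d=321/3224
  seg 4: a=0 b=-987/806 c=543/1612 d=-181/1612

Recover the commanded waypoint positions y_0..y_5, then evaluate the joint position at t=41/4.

y_0=-2 y_1=-5 y_2=2 y_3=3 y_4=0 y_5=-1
S(41/4) = -29593/103168

y_0 = S_0(0) = a_0 = -2
y_1 = S_1(0) = a_1 = -5
y_2 = S_2(0) = a_2 = 2
y_3 = S_3(0) = a_3 = 3
y_4 = S_4(0) = a_4 = 0
y_5 = S_4(1) = -1
t_q=41/4 is in segment 4 (τ=1/4); S_4(τ)=-29593/103168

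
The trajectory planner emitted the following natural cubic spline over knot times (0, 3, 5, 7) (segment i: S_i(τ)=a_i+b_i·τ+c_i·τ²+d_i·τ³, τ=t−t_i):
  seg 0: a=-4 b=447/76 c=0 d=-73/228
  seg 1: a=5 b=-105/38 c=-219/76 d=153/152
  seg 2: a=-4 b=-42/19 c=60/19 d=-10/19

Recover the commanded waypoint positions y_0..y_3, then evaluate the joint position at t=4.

y_0 = S_0(0) = a_0 = -4
y_1 = S_1(0) = a_1 = 5
y_2 = S_2(0) = a_2 = -4
y_3 = S_2(2) = 0
t_q=4 is in segment 1 (τ=1); S_1(τ)=55/152

y_0=-4 y_1=5 y_2=-4 y_3=0
S(4) = 55/152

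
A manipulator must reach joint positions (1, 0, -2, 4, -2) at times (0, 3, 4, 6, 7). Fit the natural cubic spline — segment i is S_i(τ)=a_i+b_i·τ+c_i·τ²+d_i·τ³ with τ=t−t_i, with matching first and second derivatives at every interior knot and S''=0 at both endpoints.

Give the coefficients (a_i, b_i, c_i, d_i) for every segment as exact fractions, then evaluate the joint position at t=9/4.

Δ: Δ0=-1/3, Δ1=-2, Δ2=3, Δ3=-6
row 1: diag=8, rhs=-10; c'=1/8, d'=-5/4
row 2: denom=6−1·1/8=47/8; d'=(30−1·-5/4)/(47/8)=250/47
row 3: denom=6−2·16/47=250/47; d'=(-54−2·250/47)/(250/47)=-1519/125
back: M3=-1519/125
back: M2=250/47−16/47·-1519/125=1182/125
back: M1=-5/4−1/8·1182/125=-304/125
M: M0=0, M1=-304/125, M2=1182/125, M3=-1519/125, M4=0
seg 0: a=1, c=M0/2=0, d=(M1−M0)/(6·3)=-152/1125, b=Δ0−h0·(2M0+M1)/6=331/375
seg 1: a=0, c=M1/2=-152/125, d=(M2−M1)/(6·1)=743/375, b=Δ1−h1·(2M1+M2)/6=-1037/375
seg 2: a=-2, c=M2/2=591/125, d=(M3−M2)/(6·2)=-2701/1500, b=Δ2−h2·(2M2+M3)/6=56/75
seg 3: a=4, c=M3/2=-1519/250, d=(M4−M3)/(6·1)=1519/750, b=Δ3−h3·(2M3+M4)/6=-731/375
t_q=9/4 → seg 0, τ=9/4; S=1+331/375·τ+0·τ²+-152/1125·τ³=1447/1000

  seg 0: a=1 b=331/375 c=0 d=-152/1125
  seg 1: a=0 b=-1037/375 c=-152/125 d=743/375
  seg 2: a=-2 b=56/75 c=591/125 d=-2701/1500
  seg 3: a=4 b=-731/375 c=-1519/250 d=1519/750
S(9/4) = 1447/1000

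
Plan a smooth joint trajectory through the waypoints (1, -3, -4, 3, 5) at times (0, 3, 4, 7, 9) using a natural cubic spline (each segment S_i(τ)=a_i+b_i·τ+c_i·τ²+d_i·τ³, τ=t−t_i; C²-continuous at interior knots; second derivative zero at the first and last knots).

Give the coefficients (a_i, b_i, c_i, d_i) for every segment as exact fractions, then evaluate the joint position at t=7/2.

Δ: Δ0=-4/3, Δ1=-1, Δ2=7/3, Δ3=1
row 1: diag=8, rhs=2; c'=1/8, d'=1/4
row 2: denom=8−1·1/8=63/8; d'=(20−1·1/4)/(63/8)=158/63
row 3: denom=10−3·8/21=62/7; d'=(-8−3·158/63)/(62/7)=-163/93
back: M3=-163/93
back: M2=158/63−8/21·-163/93=886/279
back: M1=1/4−1/8·886/279=-41/279
M: M0=0, M1=-41/279, M2=886/279, M3=-163/93, M4=0
seg 0: a=1, c=M0/2=0, d=(M1−M0)/(6·3)=-41/5022, b=Δ0−h0·(2M0+M1)/6=-703/558
seg 1: a=-3, c=M1/2=-41/558, d=(M2−M1)/(6·1)=103/186, b=Δ1−h1·(2M1+M2)/6=-413/279
seg 2: a=-4, c=M2/2=443/279, d=(M3−M2)/(6·3)=-1375/5022, b=Δ2−h2·(2M2+M3)/6=19/558
seg 3: a=3, c=M3/2=-163/186, d=(M4−M3)/(6·2)=163/1116, b=Δ3−h3·(2M3+M4)/6=605/279
t_q=7/2 → seg 1, τ=1/2; S=-3+-413/279·τ+-41/558·τ²+103/186·τ³=-16469/4464

  seg 0: a=1 b=-703/558 c=0 d=-41/5022
  seg 1: a=-3 b=-413/279 c=-41/558 d=103/186
  seg 2: a=-4 b=19/558 c=443/279 d=-1375/5022
  seg 3: a=3 b=605/279 c=-163/186 d=163/1116
S(7/2) = -16469/4464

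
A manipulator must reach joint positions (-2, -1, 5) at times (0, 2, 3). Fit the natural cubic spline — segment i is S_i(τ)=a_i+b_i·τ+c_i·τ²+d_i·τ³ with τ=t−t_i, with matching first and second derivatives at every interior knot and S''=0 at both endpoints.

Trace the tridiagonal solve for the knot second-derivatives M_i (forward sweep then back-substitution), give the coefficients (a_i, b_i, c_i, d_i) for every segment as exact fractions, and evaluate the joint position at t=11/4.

  seg 0: a=-2 b=-4/3 c=0 d=11/24
  seg 1: a=-1 b=25/6 c=11/4 d=-11/12
S(11/4) = 841/256

Δ: Δ0=1/2, Δ1=6
row 1: diag=6, rhs=33; c'=1/6, d'=11/2
back: M1=11/2
M: M0=0, M1=11/2, M2=0
seg 0: a=-2, c=M0/2=0, d=(M1−M0)/(6·2)=11/24, b=Δ0−h0·(2M0+M1)/6=-4/3
seg 1: a=-1, c=M1/2=11/4, d=(M2−M1)/(6·1)=-11/12, b=Δ1−h1·(2M1+M2)/6=25/6
t_q=11/4 → seg 1, τ=3/4; S=-1+25/6·τ+11/4·τ²+-11/12·τ³=841/256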